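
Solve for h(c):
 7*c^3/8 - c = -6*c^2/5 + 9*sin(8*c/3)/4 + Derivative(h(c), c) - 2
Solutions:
 h(c) = C1 + 7*c^4/32 + 2*c^3/5 - c^2/2 + 2*c + 27*cos(8*c/3)/32


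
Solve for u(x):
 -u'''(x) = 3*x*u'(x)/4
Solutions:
 u(x) = C1 + Integral(C2*airyai(-6^(1/3)*x/2) + C3*airybi(-6^(1/3)*x/2), x)


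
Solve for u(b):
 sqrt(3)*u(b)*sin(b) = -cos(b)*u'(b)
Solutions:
 u(b) = C1*cos(b)^(sqrt(3))


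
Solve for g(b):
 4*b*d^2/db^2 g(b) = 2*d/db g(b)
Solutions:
 g(b) = C1 + C2*b^(3/2)


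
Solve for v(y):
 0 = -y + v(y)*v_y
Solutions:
 v(y) = -sqrt(C1 + y^2)
 v(y) = sqrt(C1 + y^2)


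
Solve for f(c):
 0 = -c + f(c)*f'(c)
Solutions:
 f(c) = -sqrt(C1 + c^2)
 f(c) = sqrt(C1 + c^2)


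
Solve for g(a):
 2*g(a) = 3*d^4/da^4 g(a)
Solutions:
 g(a) = C1*exp(-2^(1/4)*3^(3/4)*a/3) + C2*exp(2^(1/4)*3^(3/4)*a/3) + C3*sin(2^(1/4)*3^(3/4)*a/3) + C4*cos(2^(1/4)*3^(3/4)*a/3)


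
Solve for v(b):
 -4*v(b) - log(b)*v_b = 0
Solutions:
 v(b) = C1*exp(-4*li(b))


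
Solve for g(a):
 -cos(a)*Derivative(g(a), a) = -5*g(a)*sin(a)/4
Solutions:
 g(a) = C1/cos(a)^(5/4)


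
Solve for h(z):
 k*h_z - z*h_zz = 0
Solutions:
 h(z) = C1 + z^(re(k) + 1)*(C2*sin(log(z)*Abs(im(k))) + C3*cos(log(z)*im(k)))


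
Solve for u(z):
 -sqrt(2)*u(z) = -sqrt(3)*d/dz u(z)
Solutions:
 u(z) = C1*exp(sqrt(6)*z/3)


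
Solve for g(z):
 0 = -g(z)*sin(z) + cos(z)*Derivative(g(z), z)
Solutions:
 g(z) = C1/cos(z)


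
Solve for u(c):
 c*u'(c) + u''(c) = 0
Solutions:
 u(c) = C1 + C2*erf(sqrt(2)*c/2)


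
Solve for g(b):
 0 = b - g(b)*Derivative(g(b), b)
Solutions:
 g(b) = -sqrt(C1 + b^2)
 g(b) = sqrt(C1 + b^2)


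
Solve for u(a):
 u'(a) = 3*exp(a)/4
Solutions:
 u(a) = C1 + 3*exp(a)/4


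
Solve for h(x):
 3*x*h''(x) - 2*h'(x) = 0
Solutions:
 h(x) = C1 + C2*x^(5/3)


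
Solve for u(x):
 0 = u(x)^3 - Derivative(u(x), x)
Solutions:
 u(x) = -sqrt(2)*sqrt(-1/(C1 + x))/2
 u(x) = sqrt(2)*sqrt(-1/(C1 + x))/2


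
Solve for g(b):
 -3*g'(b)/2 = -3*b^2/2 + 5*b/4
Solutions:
 g(b) = C1 + b^3/3 - 5*b^2/12


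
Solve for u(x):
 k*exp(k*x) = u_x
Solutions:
 u(x) = C1 + exp(k*x)


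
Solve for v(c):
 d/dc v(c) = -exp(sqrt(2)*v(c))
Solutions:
 v(c) = sqrt(2)*(2*log(1/(C1 + c)) - log(2))/4


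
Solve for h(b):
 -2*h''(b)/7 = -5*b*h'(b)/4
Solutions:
 h(b) = C1 + C2*erfi(sqrt(35)*b/4)


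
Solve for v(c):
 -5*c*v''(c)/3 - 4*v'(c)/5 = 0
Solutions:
 v(c) = C1 + C2*c^(13/25)


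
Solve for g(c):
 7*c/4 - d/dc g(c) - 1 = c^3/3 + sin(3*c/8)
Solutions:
 g(c) = C1 - c^4/12 + 7*c^2/8 - c + 8*cos(3*c/8)/3


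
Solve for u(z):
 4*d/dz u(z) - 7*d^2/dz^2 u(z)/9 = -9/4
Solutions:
 u(z) = C1 + C2*exp(36*z/7) - 9*z/16


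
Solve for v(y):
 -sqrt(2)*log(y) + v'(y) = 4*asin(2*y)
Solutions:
 v(y) = C1 + sqrt(2)*y*(log(y) - 1) + 4*y*asin(2*y) + 2*sqrt(1 - 4*y^2)


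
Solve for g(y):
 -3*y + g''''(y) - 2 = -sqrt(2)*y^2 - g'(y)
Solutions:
 g(y) = C1 + C4*exp(-y) - sqrt(2)*y^3/3 + 3*y^2/2 + 2*y + (C2*sin(sqrt(3)*y/2) + C3*cos(sqrt(3)*y/2))*exp(y/2)


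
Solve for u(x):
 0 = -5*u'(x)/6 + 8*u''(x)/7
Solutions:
 u(x) = C1 + C2*exp(35*x/48)


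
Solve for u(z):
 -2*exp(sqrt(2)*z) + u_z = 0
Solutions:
 u(z) = C1 + sqrt(2)*exp(sqrt(2)*z)


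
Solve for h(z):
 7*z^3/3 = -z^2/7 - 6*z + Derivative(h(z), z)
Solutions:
 h(z) = C1 + 7*z^4/12 + z^3/21 + 3*z^2


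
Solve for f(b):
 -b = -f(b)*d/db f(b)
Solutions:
 f(b) = -sqrt(C1 + b^2)
 f(b) = sqrt(C1 + b^2)


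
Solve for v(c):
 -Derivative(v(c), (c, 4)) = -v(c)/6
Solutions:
 v(c) = C1*exp(-6^(3/4)*c/6) + C2*exp(6^(3/4)*c/6) + C3*sin(6^(3/4)*c/6) + C4*cos(6^(3/4)*c/6)


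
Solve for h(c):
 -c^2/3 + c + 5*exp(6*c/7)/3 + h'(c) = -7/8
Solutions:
 h(c) = C1 + c^3/9 - c^2/2 - 7*c/8 - 35*exp(6*c/7)/18


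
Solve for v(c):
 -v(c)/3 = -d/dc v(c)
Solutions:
 v(c) = C1*exp(c/3)


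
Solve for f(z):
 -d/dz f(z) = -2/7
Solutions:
 f(z) = C1 + 2*z/7


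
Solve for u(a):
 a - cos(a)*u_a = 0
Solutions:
 u(a) = C1 + Integral(a/cos(a), a)


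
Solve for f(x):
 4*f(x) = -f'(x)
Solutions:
 f(x) = C1*exp(-4*x)


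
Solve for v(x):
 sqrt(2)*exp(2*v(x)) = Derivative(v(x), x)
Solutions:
 v(x) = log(-sqrt(-1/(C1 + sqrt(2)*x))) - log(2)/2
 v(x) = log(-1/(C1 + sqrt(2)*x))/2 - log(2)/2


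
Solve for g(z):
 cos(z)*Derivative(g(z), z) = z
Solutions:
 g(z) = C1 + Integral(z/cos(z), z)


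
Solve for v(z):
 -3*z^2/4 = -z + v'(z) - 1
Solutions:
 v(z) = C1 - z^3/4 + z^2/2 + z


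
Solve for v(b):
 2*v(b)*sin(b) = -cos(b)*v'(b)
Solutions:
 v(b) = C1*cos(b)^2


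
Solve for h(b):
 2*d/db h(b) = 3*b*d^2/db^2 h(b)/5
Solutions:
 h(b) = C1 + C2*b^(13/3)


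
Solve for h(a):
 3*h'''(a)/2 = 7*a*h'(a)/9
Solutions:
 h(a) = C1 + Integral(C2*airyai(14^(1/3)*a/3) + C3*airybi(14^(1/3)*a/3), a)


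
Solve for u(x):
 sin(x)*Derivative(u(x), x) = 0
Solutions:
 u(x) = C1


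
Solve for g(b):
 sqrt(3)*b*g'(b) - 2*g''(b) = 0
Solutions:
 g(b) = C1 + C2*erfi(3^(1/4)*b/2)


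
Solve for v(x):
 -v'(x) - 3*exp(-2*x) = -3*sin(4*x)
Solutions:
 v(x) = C1 - 3*cos(4*x)/4 + 3*exp(-2*x)/2


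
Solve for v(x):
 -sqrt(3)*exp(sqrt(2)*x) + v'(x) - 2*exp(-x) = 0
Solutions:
 v(x) = C1 + sqrt(6)*exp(sqrt(2)*x)/2 - 2*exp(-x)


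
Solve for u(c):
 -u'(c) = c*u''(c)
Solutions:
 u(c) = C1 + C2*log(c)


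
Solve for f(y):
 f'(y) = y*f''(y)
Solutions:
 f(y) = C1 + C2*y^2


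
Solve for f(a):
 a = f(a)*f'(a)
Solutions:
 f(a) = -sqrt(C1 + a^2)
 f(a) = sqrt(C1 + a^2)


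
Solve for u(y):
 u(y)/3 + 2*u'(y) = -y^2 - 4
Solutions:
 u(y) = C1*exp(-y/6) - 3*y^2 + 36*y - 228


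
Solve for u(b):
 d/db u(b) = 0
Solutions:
 u(b) = C1


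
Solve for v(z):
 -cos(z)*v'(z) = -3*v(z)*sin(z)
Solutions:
 v(z) = C1/cos(z)^3


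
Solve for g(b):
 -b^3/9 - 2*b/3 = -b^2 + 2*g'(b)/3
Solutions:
 g(b) = C1 - b^4/24 + b^3/2 - b^2/2


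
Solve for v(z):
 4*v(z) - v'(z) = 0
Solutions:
 v(z) = C1*exp(4*z)


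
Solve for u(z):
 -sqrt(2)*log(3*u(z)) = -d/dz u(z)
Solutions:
 -sqrt(2)*Integral(1/(log(_y) + log(3)), (_y, u(z)))/2 = C1 - z


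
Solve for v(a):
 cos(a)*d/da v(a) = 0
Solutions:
 v(a) = C1


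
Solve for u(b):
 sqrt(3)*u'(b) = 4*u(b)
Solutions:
 u(b) = C1*exp(4*sqrt(3)*b/3)


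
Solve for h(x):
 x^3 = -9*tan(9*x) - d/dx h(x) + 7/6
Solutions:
 h(x) = C1 - x^4/4 + 7*x/6 + log(cos(9*x))


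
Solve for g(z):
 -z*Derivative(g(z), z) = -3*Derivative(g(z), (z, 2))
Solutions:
 g(z) = C1 + C2*erfi(sqrt(6)*z/6)


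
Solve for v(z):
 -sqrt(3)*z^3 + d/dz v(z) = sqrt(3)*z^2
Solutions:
 v(z) = C1 + sqrt(3)*z^4/4 + sqrt(3)*z^3/3


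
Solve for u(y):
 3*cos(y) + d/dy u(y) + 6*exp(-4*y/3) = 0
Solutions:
 u(y) = C1 - 3*sin(y) + 9*exp(-4*y/3)/2


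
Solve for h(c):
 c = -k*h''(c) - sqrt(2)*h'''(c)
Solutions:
 h(c) = C1 + C2*c + C3*exp(-sqrt(2)*c*k/2) - c^3/(6*k) + sqrt(2)*c^2/(2*k^2)


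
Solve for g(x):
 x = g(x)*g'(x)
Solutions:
 g(x) = -sqrt(C1 + x^2)
 g(x) = sqrt(C1 + x^2)


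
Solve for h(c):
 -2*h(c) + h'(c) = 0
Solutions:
 h(c) = C1*exp(2*c)


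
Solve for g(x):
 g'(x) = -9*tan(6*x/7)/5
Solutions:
 g(x) = C1 + 21*log(cos(6*x/7))/10


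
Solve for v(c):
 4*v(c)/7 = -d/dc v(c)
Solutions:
 v(c) = C1*exp(-4*c/7)


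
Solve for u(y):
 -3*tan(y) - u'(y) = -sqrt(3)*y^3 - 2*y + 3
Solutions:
 u(y) = C1 + sqrt(3)*y^4/4 + y^2 - 3*y + 3*log(cos(y))


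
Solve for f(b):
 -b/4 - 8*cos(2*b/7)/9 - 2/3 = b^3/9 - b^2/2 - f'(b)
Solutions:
 f(b) = C1 + b^4/36 - b^3/6 + b^2/8 + 2*b/3 + 28*sin(2*b/7)/9


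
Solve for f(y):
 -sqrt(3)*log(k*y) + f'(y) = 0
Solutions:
 f(y) = C1 + sqrt(3)*y*log(k*y) - sqrt(3)*y


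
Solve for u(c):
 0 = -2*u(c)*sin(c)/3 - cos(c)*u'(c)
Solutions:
 u(c) = C1*cos(c)^(2/3)


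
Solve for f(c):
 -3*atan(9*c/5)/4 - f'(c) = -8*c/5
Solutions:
 f(c) = C1 + 4*c^2/5 - 3*c*atan(9*c/5)/4 + 5*log(81*c^2 + 25)/24


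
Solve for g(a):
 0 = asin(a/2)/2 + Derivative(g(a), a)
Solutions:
 g(a) = C1 - a*asin(a/2)/2 - sqrt(4 - a^2)/2


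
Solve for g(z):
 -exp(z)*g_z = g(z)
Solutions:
 g(z) = C1*exp(exp(-z))


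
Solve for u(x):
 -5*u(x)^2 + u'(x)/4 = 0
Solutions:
 u(x) = -1/(C1 + 20*x)


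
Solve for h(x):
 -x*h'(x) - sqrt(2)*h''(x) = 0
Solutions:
 h(x) = C1 + C2*erf(2^(1/4)*x/2)


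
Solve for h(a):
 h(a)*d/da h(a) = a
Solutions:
 h(a) = -sqrt(C1 + a^2)
 h(a) = sqrt(C1 + a^2)


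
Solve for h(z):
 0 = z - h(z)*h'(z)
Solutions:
 h(z) = -sqrt(C1 + z^2)
 h(z) = sqrt(C1 + z^2)


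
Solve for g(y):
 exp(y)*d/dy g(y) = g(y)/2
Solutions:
 g(y) = C1*exp(-exp(-y)/2)


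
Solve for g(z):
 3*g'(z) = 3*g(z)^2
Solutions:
 g(z) = -1/(C1 + z)


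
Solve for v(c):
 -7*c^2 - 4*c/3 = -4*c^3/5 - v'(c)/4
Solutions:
 v(c) = C1 - 4*c^4/5 + 28*c^3/3 + 8*c^2/3


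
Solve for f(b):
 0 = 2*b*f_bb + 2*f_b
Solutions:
 f(b) = C1 + C2*log(b)


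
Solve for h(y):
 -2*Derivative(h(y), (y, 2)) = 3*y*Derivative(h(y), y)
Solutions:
 h(y) = C1 + C2*erf(sqrt(3)*y/2)


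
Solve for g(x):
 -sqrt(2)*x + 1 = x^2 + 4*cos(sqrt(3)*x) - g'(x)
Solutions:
 g(x) = C1 + x^3/3 + sqrt(2)*x^2/2 - x + 4*sqrt(3)*sin(sqrt(3)*x)/3


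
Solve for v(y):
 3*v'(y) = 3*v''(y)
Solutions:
 v(y) = C1 + C2*exp(y)


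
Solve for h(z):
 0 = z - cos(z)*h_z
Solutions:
 h(z) = C1 + Integral(z/cos(z), z)


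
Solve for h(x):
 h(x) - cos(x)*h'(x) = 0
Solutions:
 h(x) = C1*sqrt(sin(x) + 1)/sqrt(sin(x) - 1)


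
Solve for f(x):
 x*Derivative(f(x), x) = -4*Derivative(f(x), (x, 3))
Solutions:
 f(x) = C1 + Integral(C2*airyai(-2^(1/3)*x/2) + C3*airybi(-2^(1/3)*x/2), x)


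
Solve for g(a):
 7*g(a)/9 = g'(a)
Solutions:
 g(a) = C1*exp(7*a/9)


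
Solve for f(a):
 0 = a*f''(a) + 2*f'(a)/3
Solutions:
 f(a) = C1 + C2*a^(1/3)


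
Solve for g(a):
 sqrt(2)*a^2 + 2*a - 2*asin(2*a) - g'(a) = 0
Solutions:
 g(a) = C1 + sqrt(2)*a^3/3 + a^2 - 2*a*asin(2*a) - sqrt(1 - 4*a^2)


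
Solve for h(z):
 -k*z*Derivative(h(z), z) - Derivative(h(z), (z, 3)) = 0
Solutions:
 h(z) = C1 + Integral(C2*airyai(z*(-k)^(1/3)) + C3*airybi(z*(-k)^(1/3)), z)


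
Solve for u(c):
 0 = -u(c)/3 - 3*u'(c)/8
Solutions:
 u(c) = C1*exp(-8*c/9)


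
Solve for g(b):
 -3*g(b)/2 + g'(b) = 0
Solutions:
 g(b) = C1*exp(3*b/2)


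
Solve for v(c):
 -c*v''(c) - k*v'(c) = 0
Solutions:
 v(c) = C1 + c^(1 - re(k))*(C2*sin(log(c)*Abs(im(k))) + C3*cos(log(c)*im(k)))


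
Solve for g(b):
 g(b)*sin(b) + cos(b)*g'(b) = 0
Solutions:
 g(b) = C1*cos(b)


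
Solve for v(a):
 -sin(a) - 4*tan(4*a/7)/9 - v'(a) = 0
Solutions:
 v(a) = C1 + 7*log(cos(4*a/7))/9 + cos(a)


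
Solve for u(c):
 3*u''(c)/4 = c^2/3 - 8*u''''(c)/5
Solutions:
 u(c) = C1 + C2*c + C3*sin(sqrt(30)*c/8) + C4*cos(sqrt(30)*c/8) + c^4/27 - 128*c^2/135


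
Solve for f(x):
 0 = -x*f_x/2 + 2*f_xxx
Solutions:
 f(x) = C1 + Integral(C2*airyai(2^(1/3)*x/2) + C3*airybi(2^(1/3)*x/2), x)


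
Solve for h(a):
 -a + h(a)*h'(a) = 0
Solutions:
 h(a) = -sqrt(C1 + a^2)
 h(a) = sqrt(C1 + a^2)


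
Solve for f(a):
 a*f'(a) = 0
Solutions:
 f(a) = C1


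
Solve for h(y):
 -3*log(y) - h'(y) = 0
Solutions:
 h(y) = C1 - 3*y*log(y) + 3*y


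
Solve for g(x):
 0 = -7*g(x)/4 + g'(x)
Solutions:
 g(x) = C1*exp(7*x/4)


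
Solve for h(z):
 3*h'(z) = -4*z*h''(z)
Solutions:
 h(z) = C1 + C2*z^(1/4)


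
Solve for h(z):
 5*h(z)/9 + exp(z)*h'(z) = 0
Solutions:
 h(z) = C1*exp(5*exp(-z)/9)


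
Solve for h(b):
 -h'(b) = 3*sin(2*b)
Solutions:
 h(b) = C1 + 3*cos(2*b)/2


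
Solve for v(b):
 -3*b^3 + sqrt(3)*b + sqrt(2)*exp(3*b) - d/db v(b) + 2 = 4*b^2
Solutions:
 v(b) = C1 - 3*b^4/4 - 4*b^3/3 + sqrt(3)*b^2/2 + 2*b + sqrt(2)*exp(3*b)/3


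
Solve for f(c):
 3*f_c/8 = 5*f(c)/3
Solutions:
 f(c) = C1*exp(40*c/9)


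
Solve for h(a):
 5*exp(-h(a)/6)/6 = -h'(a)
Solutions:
 h(a) = 6*log(C1 - 5*a/36)


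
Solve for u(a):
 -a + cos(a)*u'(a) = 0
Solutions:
 u(a) = C1 + Integral(a/cos(a), a)


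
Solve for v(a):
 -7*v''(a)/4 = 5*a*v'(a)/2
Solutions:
 v(a) = C1 + C2*erf(sqrt(35)*a/7)


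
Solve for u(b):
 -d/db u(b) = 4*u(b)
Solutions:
 u(b) = C1*exp(-4*b)


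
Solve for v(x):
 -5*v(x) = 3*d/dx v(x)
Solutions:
 v(x) = C1*exp(-5*x/3)


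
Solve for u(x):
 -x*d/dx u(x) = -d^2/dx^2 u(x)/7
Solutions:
 u(x) = C1 + C2*erfi(sqrt(14)*x/2)


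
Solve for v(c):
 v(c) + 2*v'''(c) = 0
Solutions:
 v(c) = C3*exp(-2^(2/3)*c/2) + (C1*sin(2^(2/3)*sqrt(3)*c/4) + C2*cos(2^(2/3)*sqrt(3)*c/4))*exp(2^(2/3)*c/4)


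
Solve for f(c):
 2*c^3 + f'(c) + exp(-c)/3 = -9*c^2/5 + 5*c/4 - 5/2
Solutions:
 f(c) = C1 - c^4/2 - 3*c^3/5 + 5*c^2/8 - 5*c/2 + exp(-c)/3


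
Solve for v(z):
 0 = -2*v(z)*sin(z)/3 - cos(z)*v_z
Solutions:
 v(z) = C1*cos(z)^(2/3)


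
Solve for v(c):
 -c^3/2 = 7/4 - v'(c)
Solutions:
 v(c) = C1 + c^4/8 + 7*c/4


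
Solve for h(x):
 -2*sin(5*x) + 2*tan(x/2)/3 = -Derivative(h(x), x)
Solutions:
 h(x) = C1 + 4*log(cos(x/2))/3 - 2*cos(5*x)/5


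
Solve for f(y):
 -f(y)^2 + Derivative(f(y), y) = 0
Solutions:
 f(y) = -1/(C1 + y)


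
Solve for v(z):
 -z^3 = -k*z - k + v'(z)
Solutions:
 v(z) = C1 + k*z^2/2 + k*z - z^4/4


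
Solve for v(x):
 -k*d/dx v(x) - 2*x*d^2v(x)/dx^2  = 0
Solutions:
 v(x) = C1 + x^(1 - re(k)/2)*(C2*sin(log(x)*Abs(im(k))/2) + C3*cos(log(x)*im(k)/2))


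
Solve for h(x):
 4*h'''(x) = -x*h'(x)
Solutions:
 h(x) = C1 + Integral(C2*airyai(-2^(1/3)*x/2) + C3*airybi(-2^(1/3)*x/2), x)


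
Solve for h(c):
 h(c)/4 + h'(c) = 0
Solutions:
 h(c) = C1*exp(-c/4)


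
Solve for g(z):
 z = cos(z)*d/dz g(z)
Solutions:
 g(z) = C1 + Integral(z/cos(z), z)


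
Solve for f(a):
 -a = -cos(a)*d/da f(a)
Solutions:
 f(a) = C1 + Integral(a/cos(a), a)


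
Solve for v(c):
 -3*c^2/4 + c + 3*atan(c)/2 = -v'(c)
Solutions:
 v(c) = C1 + c^3/4 - c^2/2 - 3*c*atan(c)/2 + 3*log(c^2 + 1)/4


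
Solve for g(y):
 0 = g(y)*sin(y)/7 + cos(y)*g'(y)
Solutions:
 g(y) = C1*cos(y)^(1/7)


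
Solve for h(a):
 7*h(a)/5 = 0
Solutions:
 h(a) = 0


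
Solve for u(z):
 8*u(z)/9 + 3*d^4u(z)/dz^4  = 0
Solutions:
 u(z) = (C1*sin(6^(1/4)*z/3) + C2*cos(6^(1/4)*z/3))*exp(-6^(1/4)*z/3) + (C3*sin(6^(1/4)*z/3) + C4*cos(6^(1/4)*z/3))*exp(6^(1/4)*z/3)


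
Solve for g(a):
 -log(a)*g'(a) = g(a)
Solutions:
 g(a) = C1*exp(-li(a))


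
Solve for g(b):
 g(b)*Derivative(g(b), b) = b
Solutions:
 g(b) = -sqrt(C1 + b^2)
 g(b) = sqrt(C1 + b^2)


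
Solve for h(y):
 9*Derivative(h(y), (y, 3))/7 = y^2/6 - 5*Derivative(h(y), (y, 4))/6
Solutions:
 h(y) = C1 + C2*y + C3*y^2 + C4*exp(-54*y/35) + 7*y^5/3240 - 245*y^4/34992 + 8575*y^3/472392


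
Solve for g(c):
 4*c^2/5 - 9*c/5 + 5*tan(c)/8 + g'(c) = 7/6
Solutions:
 g(c) = C1 - 4*c^3/15 + 9*c^2/10 + 7*c/6 + 5*log(cos(c))/8


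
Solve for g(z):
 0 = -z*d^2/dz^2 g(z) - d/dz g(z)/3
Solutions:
 g(z) = C1 + C2*z^(2/3)


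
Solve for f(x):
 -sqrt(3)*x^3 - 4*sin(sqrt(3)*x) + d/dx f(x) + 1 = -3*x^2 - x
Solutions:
 f(x) = C1 + sqrt(3)*x^4/4 - x^3 - x^2/2 - x - 4*sqrt(3)*cos(sqrt(3)*x)/3


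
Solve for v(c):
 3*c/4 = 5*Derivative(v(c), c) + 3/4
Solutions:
 v(c) = C1 + 3*c^2/40 - 3*c/20


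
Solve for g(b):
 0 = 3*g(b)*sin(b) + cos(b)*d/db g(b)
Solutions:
 g(b) = C1*cos(b)^3


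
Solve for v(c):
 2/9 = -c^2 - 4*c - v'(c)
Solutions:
 v(c) = C1 - c^3/3 - 2*c^2 - 2*c/9


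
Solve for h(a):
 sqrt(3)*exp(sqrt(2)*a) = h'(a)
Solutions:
 h(a) = C1 + sqrt(6)*exp(sqrt(2)*a)/2


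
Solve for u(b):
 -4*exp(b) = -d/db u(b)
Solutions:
 u(b) = C1 + 4*exp(b)


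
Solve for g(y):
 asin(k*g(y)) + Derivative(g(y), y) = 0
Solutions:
 Integral(1/asin(_y*k), (_y, g(y))) = C1 - y


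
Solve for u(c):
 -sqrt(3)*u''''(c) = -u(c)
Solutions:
 u(c) = C1*exp(-3^(7/8)*c/3) + C2*exp(3^(7/8)*c/3) + C3*sin(3^(7/8)*c/3) + C4*cos(3^(7/8)*c/3)


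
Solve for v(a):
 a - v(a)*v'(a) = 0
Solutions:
 v(a) = -sqrt(C1 + a^2)
 v(a) = sqrt(C1 + a^2)


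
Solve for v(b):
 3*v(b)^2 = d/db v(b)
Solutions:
 v(b) = -1/(C1 + 3*b)


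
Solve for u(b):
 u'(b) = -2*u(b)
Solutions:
 u(b) = C1*exp(-2*b)


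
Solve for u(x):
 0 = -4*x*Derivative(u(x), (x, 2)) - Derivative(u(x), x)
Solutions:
 u(x) = C1 + C2*x^(3/4)


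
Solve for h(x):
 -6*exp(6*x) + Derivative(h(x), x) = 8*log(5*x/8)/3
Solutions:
 h(x) = C1 + 8*x*log(x)/3 + x*(-8*log(2) - 8/3 + 8*log(5)/3) + exp(6*x)


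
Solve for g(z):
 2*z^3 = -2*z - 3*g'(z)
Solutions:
 g(z) = C1 - z^4/6 - z^2/3


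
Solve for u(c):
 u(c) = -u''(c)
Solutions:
 u(c) = C1*sin(c) + C2*cos(c)


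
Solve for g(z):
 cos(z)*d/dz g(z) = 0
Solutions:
 g(z) = C1


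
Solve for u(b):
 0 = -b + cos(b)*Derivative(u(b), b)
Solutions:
 u(b) = C1 + Integral(b/cos(b), b)


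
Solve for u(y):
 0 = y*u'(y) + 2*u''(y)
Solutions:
 u(y) = C1 + C2*erf(y/2)


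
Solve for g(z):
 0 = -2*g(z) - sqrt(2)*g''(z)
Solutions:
 g(z) = C1*sin(2^(1/4)*z) + C2*cos(2^(1/4)*z)


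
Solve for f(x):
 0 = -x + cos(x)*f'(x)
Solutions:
 f(x) = C1 + Integral(x/cos(x), x)


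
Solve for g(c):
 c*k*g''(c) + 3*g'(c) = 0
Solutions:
 g(c) = C1 + c^(((re(k) - 3)*re(k) + im(k)^2)/(re(k)^2 + im(k)^2))*(C2*sin(3*log(c)*Abs(im(k))/(re(k)^2 + im(k)^2)) + C3*cos(3*log(c)*im(k)/(re(k)^2 + im(k)^2)))


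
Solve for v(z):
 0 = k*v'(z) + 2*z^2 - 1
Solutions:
 v(z) = C1 - 2*z^3/(3*k) + z/k


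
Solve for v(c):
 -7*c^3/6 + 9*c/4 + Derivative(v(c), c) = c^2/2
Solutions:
 v(c) = C1 + 7*c^4/24 + c^3/6 - 9*c^2/8


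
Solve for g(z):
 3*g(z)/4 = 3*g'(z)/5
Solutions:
 g(z) = C1*exp(5*z/4)


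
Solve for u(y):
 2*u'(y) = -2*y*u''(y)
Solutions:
 u(y) = C1 + C2*log(y)


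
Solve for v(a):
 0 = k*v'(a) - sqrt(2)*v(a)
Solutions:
 v(a) = C1*exp(sqrt(2)*a/k)


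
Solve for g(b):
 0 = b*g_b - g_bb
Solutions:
 g(b) = C1 + C2*erfi(sqrt(2)*b/2)


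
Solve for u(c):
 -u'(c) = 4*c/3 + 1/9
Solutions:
 u(c) = C1 - 2*c^2/3 - c/9


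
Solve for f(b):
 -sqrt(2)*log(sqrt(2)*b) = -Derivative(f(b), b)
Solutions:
 f(b) = C1 + sqrt(2)*b*log(b) - sqrt(2)*b + sqrt(2)*b*log(2)/2


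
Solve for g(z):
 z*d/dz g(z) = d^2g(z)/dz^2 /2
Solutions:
 g(z) = C1 + C2*erfi(z)


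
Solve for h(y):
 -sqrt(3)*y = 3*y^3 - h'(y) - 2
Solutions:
 h(y) = C1 + 3*y^4/4 + sqrt(3)*y^2/2 - 2*y


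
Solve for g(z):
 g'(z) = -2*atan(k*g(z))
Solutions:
 Integral(1/atan(_y*k), (_y, g(z))) = C1 - 2*z


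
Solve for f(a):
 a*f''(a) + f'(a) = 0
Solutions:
 f(a) = C1 + C2*log(a)


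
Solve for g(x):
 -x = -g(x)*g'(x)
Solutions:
 g(x) = -sqrt(C1 + x^2)
 g(x) = sqrt(C1 + x^2)


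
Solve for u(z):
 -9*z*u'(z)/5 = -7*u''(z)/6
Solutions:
 u(z) = C1 + C2*erfi(3*sqrt(105)*z/35)


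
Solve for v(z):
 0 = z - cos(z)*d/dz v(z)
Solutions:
 v(z) = C1 + Integral(z/cos(z), z)


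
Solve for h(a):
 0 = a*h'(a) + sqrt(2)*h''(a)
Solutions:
 h(a) = C1 + C2*erf(2^(1/4)*a/2)


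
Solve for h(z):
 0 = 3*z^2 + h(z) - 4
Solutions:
 h(z) = 4 - 3*z^2


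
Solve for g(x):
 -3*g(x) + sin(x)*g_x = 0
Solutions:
 g(x) = C1*(cos(x) - 1)^(3/2)/(cos(x) + 1)^(3/2)


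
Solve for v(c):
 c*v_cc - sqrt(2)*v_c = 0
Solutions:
 v(c) = C1 + C2*c^(1 + sqrt(2))


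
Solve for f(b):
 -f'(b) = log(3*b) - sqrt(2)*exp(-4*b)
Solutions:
 f(b) = C1 - b*log(b) + b*(1 - log(3)) - sqrt(2)*exp(-4*b)/4


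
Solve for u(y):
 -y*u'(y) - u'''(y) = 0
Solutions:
 u(y) = C1 + Integral(C2*airyai(-y) + C3*airybi(-y), y)


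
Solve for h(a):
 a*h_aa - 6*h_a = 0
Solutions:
 h(a) = C1 + C2*a^7


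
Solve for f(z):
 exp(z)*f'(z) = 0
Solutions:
 f(z) = C1


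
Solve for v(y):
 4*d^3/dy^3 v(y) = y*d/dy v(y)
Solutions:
 v(y) = C1 + Integral(C2*airyai(2^(1/3)*y/2) + C3*airybi(2^(1/3)*y/2), y)


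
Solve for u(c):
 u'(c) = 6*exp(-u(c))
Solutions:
 u(c) = log(C1 + 6*c)


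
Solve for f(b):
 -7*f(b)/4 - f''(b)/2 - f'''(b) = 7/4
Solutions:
 f(b) = C1*exp(b*(-2 + (3*sqrt(4011) + 190)^(-1/3) + (3*sqrt(4011) + 190)^(1/3))/12)*sin(sqrt(3)*b*(-(3*sqrt(4011) + 190)^(1/3) + (3*sqrt(4011) + 190)^(-1/3))/12) + C2*exp(b*(-2 + (3*sqrt(4011) + 190)^(-1/3) + (3*sqrt(4011) + 190)^(1/3))/12)*cos(sqrt(3)*b*(-(3*sqrt(4011) + 190)^(1/3) + (3*sqrt(4011) + 190)^(-1/3))/12) + C3*exp(-b*((3*sqrt(4011) + 190)^(-1/3) + 1 + (3*sqrt(4011) + 190)^(1/3))/6) - 1


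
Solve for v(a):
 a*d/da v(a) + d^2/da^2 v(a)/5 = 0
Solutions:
 v(a) = C1 + C2*erf(sqrt(10)*a/2)


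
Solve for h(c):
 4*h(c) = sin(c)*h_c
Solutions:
 h(c) = C1*(cos(c)^2 - 2*cos(c) + 1)/(cos(c)^2 + 2*cos(c) + 1)


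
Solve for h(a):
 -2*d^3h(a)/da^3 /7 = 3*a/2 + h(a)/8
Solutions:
 h(a) = C3*exp(-2^(2/3)*7^(1/3)*a/4) - 12*a + (C1*sin(2^(2/3)*sqrt(3)*7^(1/3)*a/8) + C2*cos(2^(2/3)*sqrt(3)*7^(1/3)*a/8))*exp(2^(2/3)*7^(1/3)*a/8)


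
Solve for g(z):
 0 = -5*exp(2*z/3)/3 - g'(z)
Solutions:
 g(z) = C1 - 5*exp(2*z/3)/2


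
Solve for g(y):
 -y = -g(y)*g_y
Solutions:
 g(y) = -sqrt(C1 + y^2)
 g(y) = sqrt(C1 + y^2)


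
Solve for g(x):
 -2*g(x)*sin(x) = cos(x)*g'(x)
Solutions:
 g(x) = C1*cos(x)^2


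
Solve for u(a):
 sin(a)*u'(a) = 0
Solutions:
 u(a) = C1


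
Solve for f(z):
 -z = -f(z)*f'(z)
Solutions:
 f(z) = -sqrt(C1 + z^2)
 f(z) = sqrt(C1 + z^2)


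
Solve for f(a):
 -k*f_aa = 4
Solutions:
 f(a) = C1 + C2*a - 2*a^2/k


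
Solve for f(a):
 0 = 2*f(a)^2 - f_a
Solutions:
 f(a) = -1/(C1 + 2*a)


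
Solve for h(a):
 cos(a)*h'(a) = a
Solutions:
 h(a) = C1 + Integral(a/cos(a), a)


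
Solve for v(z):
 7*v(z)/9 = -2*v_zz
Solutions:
 v(z) = C1*sin(sqrt(14)*z/6) + C2*cos(sqrt(14)*z/6)


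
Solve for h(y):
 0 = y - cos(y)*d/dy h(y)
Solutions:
 h(y) = C1 + Integral(y/cos(y), y)


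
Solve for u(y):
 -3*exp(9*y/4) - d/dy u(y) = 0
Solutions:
 u(y) = C1 - 4*exp(9*y/4)/3


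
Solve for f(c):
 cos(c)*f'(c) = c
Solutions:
 f(c) = C1 + Integral(c/cos(c), c)


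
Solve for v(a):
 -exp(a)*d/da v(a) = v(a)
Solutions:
 v(a) = C1*exp(exp(-a))


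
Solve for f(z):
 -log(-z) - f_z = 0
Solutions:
 f(z) = C1 - z*log(-z) + z


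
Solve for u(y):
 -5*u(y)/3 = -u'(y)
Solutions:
 u(y) = C1*exp(5*y/3)


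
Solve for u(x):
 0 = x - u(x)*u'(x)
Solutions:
 u(x) = -sqrt(C1 + x^2)
 u(x) = sqrt(C1 + x^2)


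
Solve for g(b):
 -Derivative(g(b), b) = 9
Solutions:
 g(b) = C1 - 9*b


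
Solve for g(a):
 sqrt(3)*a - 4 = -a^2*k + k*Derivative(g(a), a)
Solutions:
 g(a) = C1 + a^3/3 + sqrt(3)*a^2/(2*k) - 4*a/k


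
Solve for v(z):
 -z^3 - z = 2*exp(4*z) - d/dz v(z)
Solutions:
 v(z) = C1 + z^4/4 + z^2/2 + exp(4*z)/2


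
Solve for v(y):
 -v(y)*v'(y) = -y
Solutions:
 v(y) = -sqrt(C1 + y^2)
 v(y) = sqrt(C1 + y^2)


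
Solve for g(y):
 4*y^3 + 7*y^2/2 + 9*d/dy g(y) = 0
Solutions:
 g(y) = C1 - y^4/9 - 7*y^3/54


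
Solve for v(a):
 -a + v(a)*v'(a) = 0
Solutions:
 v(a) = -sqrt(C1 + a^2)
 v(a) = sqrt(C1 + a^2)


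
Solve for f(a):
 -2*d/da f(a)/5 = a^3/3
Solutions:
 f(a) = C1 - 5*a^4/24


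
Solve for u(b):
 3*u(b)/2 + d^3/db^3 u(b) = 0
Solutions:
 u(b) = C3*exp(-2^(2/3)*3^(1/3)*b/2) + (C1*sin(2^(2/3)*3^(5/6)*b/4) + C2*cos(2^(2/3)*3^(5/6)*b/4))*exp(2^(2/3)*3^(1/3)*b/4)


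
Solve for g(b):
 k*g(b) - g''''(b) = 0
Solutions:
 g(b) = C1*exp(-b*k^(1/4)) + C2*exp(b*k^(1/4)) + C3*exp(-I*b*k^(1/4)) + C4*exp(I*b*k^(1/4))


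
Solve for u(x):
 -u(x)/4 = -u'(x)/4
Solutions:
 u(x) = C1*exp(x)


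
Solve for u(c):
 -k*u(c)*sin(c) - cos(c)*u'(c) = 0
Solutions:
 u(c) = C1*exp(k*log(cos(c)))


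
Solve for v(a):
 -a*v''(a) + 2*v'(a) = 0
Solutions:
 v(a) = C1 + C2*a^3


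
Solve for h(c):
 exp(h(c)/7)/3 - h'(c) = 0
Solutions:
 h(c) = 7*log(-1/(C1 + c)) + 7*log(21)


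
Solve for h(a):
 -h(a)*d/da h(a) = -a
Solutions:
 h(a) = -sqrt(C1 + a^2)
 h(a) = sqrt(C1 + a^2)


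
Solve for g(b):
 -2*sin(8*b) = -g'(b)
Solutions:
 g(b) = C1 - cos(8*b)/4


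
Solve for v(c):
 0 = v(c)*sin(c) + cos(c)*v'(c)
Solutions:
 v(c) = C1*cos(c)


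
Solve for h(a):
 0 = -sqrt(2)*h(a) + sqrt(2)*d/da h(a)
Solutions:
 h(a) = C1*exp(a)


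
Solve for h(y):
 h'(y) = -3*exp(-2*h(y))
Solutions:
 h(y) = log(-sqrt(C1 - 6*y))
 h(y) = log(C1 - 6*y)/2


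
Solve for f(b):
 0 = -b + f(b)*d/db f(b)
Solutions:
 f(b) = -sqrt(C1 + b^2)
 f(b) = sqrt(C1 + b^2)


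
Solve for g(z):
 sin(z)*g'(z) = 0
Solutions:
 g(z) = C1


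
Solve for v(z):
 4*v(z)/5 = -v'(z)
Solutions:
 v(z) = C1*exp(-4*z/5)


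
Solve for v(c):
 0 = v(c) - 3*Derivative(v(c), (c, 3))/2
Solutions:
 v(c) = C3*exp(2^(1/3)*3^(2/3)*c/3) + (C1*sin(2^(1/3)*3^(1/6)*c/2) + C2*cos(2^(1/3)*3^(1/6)*c/2))*exp(-2^(1/3)*3^(2/3)*c/6)


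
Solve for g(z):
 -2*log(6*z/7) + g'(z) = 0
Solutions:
 g(z) = C1 + 2*z*log(z) - 2*z + z*log(36/49)


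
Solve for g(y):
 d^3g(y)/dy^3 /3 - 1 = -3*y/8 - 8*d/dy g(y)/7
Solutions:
 g(y) = C1 + C2*sin(2*sqrt(42)*y/7) + C3*cos(2*sqrt(42)*y/7) - 21*y^2/128 + 7*y/8


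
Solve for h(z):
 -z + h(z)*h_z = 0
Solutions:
 h(z) = -sqrt(C1 + z^2)
 h(z) = sqrt(C1 + z^2)


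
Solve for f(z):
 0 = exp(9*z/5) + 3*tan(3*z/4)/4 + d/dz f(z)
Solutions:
 f(z) = C1 - 5*exp(9*z/5)/9 + log(cos(3*z/4))


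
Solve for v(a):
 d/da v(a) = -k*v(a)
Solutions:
 v(a) = C1*exp(-a*k)


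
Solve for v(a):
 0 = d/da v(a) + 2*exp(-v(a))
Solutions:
 v(a) = log(C1 - 2*a)


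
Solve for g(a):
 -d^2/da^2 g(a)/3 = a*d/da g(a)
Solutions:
 g(a) = C1 + C2*erf(sqrt(6)*a/2)


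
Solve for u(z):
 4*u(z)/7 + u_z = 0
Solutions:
 u(z) = C1*exp(-4*z/7)


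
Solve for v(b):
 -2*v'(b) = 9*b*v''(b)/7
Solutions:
 v(b) = C1 + C2/b^(5/9)


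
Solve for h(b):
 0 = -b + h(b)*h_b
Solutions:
 h(b) = -sqrt(C1 + b^2)
 h(b) = sqrt(C1 + b^2)


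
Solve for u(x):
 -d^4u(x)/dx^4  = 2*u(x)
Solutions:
 u(x) = (C1*sin(2^(3/4)*x/2) + C2*cos(2^(3/4)*x/2))*exp(-2^(3/4)*x/2) + (C3*sin(2^(3/4)*x/2) + C4*cos(2^(3/4)*x/2))*exp(2^(3/4)*x/2)


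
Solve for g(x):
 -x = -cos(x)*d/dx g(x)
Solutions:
 g(x) = C1 + Integral(x/cos(x), x)


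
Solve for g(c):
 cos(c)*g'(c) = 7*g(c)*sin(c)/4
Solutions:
 g(c) = C1/cos(c)^(7/4)


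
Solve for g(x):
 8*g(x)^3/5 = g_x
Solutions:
 g(x) = -sqrt(10)*sqrt(-1/(C1 + 8*x))/2
 g(x) = sqrt(10)*sqrt(-1/(C1 + 8*x))/2


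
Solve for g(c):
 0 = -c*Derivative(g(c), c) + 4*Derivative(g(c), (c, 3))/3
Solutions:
 g(c) = C1 + Integral(C2*airyai(6^(1/3)*c/2) + C3*airybi(6^(1/3)*c/2), c)


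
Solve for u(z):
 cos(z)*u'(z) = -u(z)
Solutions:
 u(z) = C1*sqrt(sin(z) - 1)/sqrt(sin(z) + 1)


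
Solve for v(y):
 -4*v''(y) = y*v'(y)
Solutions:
 v(y) = C1 + C2*erf(sqrt(2)*y/4)


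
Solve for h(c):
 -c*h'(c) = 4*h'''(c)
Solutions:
 h(c) = C1 + Integral(C2*airyai(-2^(1/3)*c/2) + C3*airybi(-2^(1/3)*c/2), c)


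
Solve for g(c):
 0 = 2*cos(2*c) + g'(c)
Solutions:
 g(c) = C1 - sin(2*c)


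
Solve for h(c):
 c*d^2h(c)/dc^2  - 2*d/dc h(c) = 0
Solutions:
 h(c) = C1 + C2*c^3


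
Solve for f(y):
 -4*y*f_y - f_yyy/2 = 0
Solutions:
 f(y) = C1 + Integral(C2*airyai(-2*y) + C3*airybi(-2*y), y)


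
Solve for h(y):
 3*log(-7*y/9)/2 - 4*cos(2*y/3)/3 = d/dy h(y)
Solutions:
 h(y) = C1 + 3*y*log(-y)/2 - 3*y*log(3) - 3*y/2 + 3*y*log(7)/2 - 2*sin(2*y/3)


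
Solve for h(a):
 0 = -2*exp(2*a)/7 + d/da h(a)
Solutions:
 h(a) = C1 + exp(2*a)/7


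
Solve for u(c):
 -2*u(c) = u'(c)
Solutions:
 u(c) = C1*exp(-2*c)


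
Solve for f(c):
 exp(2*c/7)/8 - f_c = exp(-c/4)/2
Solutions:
 f(c) = C1 + 7*exp(2*c/7)/16 + 2*exp(-c/4)


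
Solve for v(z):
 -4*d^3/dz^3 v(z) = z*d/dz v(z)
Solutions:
 v(z) = C1 + Integral(C2*airyai(-2^(1/3)*z/2) + C3*airybi(-2^(1/3)*z/2), z)


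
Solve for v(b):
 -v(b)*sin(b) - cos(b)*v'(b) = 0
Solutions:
 v(b) = C1*cos(b)


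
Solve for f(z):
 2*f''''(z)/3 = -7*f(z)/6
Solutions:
 f(z) = (C1*sin(7^(1/4)*z/2) + C2*cos(7^(1/4)*z/2))*exp(-7^(1/4)*z/2) + (C3*sin(7^(1/4)*z/2) + C4*cos(7^(1/4)*z/2))*exp(7^(1/4)*z/2)


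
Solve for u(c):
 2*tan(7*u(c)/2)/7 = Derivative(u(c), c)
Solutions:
 u(c) = -2*asin(C1*exp(c))/7 + 2*pi/7
 u(c) = 2*asin(C1*exp(c))/7


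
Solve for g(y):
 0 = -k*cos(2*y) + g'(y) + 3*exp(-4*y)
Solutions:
 g(y) = C1 + k*sin(2*y)/2 + 3*exp(-4*y)/4


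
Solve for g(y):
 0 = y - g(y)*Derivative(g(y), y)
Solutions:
 g(y) = -sqrt(C1 + y^2)
 g(y) = sqrt(C1 + y^2)


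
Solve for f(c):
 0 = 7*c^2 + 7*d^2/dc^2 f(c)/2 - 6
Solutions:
 f(c) = C1 + C2*c - c^4/6 + 6*c^2/7


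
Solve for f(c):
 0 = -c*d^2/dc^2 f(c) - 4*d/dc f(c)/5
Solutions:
 f(c) = C1 + C2*c^(1/5)


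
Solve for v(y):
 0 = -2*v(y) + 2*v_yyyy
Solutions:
 v(y) = C1*exp(-y) + C2*exp(y) + C3*sin(y) + C4*cos(y)


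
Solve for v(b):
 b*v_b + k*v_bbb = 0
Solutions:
 v(b) = C1 + Integral(C2*airyai(b*(-1/k)^(1/3)) + C3*airybi(b*(-1/k)^(1/3)), b)


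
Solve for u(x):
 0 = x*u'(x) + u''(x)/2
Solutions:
 u(x) = C1 + C2*erf(x)


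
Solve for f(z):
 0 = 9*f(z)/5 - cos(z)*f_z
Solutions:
 f(z) = C1*(sin(z) + 1)^(9/10)/(sin(z) - 1)^(9/10)


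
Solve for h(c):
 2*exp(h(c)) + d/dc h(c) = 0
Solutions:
 h(c) = log(1/(C1 + 2*c))


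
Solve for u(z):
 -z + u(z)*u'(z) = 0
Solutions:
 u(z) = -sqrt(C1 + z^2)
 u(z) = sqrt(C1 + z^2)


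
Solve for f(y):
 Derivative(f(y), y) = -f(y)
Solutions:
 f(y) = C1*exp(-y)


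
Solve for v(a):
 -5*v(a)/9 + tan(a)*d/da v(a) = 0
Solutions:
 v(a) = C1*sin(a)^(5/9)


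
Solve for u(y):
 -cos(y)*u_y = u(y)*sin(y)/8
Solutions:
 u(y) = C1*cos(y)^(1/8)


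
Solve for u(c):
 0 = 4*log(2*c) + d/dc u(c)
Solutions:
 u(c) = C1 - 4*c*log(c) - c*log(16) + 4*c


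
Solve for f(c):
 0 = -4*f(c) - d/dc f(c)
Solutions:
 f(c) = C1*exp(-4*c)


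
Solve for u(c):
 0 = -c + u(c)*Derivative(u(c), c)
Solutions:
 u(c) = -sqrt(C1 + c^2)
 u(c) = sqrt(C1 + c^2)


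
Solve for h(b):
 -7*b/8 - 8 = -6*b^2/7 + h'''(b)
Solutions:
 h(b) = C1 + C2*b + C3*b^2 + b^5/70 - 7*b^4/192 - 4*b^3/3


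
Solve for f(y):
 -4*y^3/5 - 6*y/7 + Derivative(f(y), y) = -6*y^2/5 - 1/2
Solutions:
 f(y) = C1 + y^4/5 - 2*y^3/5 + 3*y^2/7 - y/2


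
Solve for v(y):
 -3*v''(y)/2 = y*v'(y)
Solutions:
 v(y) = C1 + C2*erf(sqrt(3)*y/3)


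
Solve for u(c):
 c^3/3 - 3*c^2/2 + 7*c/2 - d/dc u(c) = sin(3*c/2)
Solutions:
 u(c) = C1 + c^4/12 - c^3/2 + 7*c^2/4 + 2*cos(3*c/2)/3


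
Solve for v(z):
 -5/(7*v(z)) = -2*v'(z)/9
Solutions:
 v(z) = -sqrt(C1 + 315*z)/7
 v(z) = sqrt(C1 + 315*z)/7


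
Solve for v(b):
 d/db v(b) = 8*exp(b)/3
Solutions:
 v(b) = C1 + 8*exp(b)/3


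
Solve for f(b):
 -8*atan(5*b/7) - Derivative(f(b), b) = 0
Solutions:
 f(b) = C1 - 8*b*atan(5*b/7) + 28*log(25*b^2 + 49)/5


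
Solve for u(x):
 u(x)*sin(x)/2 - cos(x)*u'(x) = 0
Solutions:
 u(x) = C1/sqrt(cos(x))


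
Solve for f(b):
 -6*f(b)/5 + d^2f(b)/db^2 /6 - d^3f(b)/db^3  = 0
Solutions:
 f(b) = C1*exp(b*(5*5^(1/3)/(108*sqrt(26229) + 17491)^(1/3) + 10 + 5^(2/3)*(108*sqrt(26229) + 17491)^(1/3))/180)*sin(sqrt(3)*5^(1/3)*b*(-5^(1/3)*(108*sqrt(26229) + 17491)^(1/3) + 5/(108*sqrt(26229) + 17491)^(1/3))/180) + C2*exp(b*(5*5^(1/3)/(108*sqrt(26229) + 17491)^(1/3) + 10 + 5^(2/3)*(108*sqrt(26229) + 17491)^(1/3))/180)*cos(sqrt(3)*5^(1/3)*b*(-5^(1/3)*(108*sqrt(26229) + 17491)^(1/3) + 5/(108*sqrt(26229) + 17491)^(1/3))/180) + C3*exp(b*(-5^(2/3)*(108*sqrt(26229) + 17491)^(1/3) - 5*5^(1/3)/(108*sqrt(26229) + 17491)^(1/3) + 5)/90)


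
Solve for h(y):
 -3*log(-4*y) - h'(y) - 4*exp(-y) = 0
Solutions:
 h(y) = C1 - 3*y*log(-y) + 3*y*(1 - 2*log(2)) + 4*exp(-y)


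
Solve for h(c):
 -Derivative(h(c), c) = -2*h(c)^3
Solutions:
 h(c) = -sqrt(2)*sqrt(-1/(C1 + 2*c))/2
 h(c) = sqrt(2)*sqrt(-1/(C1 + 2*c))/2


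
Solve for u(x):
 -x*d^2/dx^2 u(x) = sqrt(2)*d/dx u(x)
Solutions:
 u(x) = C1 + C2*x^(1 - sqrt(2))


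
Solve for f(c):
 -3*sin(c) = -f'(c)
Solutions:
 f(c) = C1 - 3*cos(c)


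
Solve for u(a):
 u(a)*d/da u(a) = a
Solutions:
 u(a) = -sqrt(C1 + a^2)
 u(a) = sqrt(C1 + a^2)


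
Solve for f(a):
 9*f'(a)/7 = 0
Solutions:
 f(a) = C1


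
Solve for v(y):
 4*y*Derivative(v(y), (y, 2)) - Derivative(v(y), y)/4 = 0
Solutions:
 v(y) = C1 + C2*y^(17/16)


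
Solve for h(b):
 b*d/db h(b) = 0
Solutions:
 h(b) = C1


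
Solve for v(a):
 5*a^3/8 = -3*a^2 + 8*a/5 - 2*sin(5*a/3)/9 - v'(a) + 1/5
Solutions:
 v(a) = C1 - 5*a^4/32 - a^3 + 4*a^2/5 + a/5 + 2*cos(5*a/3)/15


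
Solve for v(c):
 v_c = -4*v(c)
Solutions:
 v(c) = C1*exp(-4*c)


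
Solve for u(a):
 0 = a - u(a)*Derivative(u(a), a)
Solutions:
 u(a) = -sqrt(C1 + a^2)
 u(a) = sqrt(C1 + a^2)


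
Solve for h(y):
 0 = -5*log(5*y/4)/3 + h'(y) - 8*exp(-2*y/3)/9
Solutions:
 h(y) = C1 + 5*y*log(y)/3 + 5*y*(-2*log(2) - 1 + log(5))/3 - 4*exp(-2*y/3)/3


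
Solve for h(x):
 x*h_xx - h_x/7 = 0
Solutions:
 h(x) = C1 + C2*x^(8/7)


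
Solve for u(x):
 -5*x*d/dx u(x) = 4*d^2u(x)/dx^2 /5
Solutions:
 u(x) = C1 + C2*erf(5*sqrt(2)*x/4)


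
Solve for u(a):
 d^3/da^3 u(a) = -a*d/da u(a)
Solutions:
 u(a) = C1 + Integral(C2*airyai(-a) + C3*airybi(-a), a)


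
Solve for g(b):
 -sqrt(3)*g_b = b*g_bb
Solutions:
 g(b) = C1 + C2*b^(1 - sqrt(3))


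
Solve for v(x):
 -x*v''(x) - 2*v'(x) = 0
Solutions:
 v(x) = C1 + C2/x


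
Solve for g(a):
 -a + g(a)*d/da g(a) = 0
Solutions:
 g(a) = -sqrt(C1 + a^2)
 g(a) = sqrt(C1 + a^2)


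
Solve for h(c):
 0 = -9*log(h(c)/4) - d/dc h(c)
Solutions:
 -Integral(1/(-log(_y) + 2*log(2)), (_y, h(c)))/9 = C1 - c


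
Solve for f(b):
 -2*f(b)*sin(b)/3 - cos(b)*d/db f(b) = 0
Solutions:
 f(b) = C1*cos(b)^(2/3)


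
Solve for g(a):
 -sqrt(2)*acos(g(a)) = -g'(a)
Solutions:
 Integral(1/acos(_y), (_y, g(a))) = C1 + sqrt(2)*a


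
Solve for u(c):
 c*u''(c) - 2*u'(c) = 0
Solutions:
 u(c) = C1 + C2*c^3


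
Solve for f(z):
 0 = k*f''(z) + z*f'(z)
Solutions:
 f(z) = C1 + C2*sqrt(k)*erf(sqrt(2)*z*sqrt(1/k)/2)


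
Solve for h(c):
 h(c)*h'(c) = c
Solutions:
 h(c) = -sqrt(C1 + c^2)
 h(c) = sqrt(C1 + c^2)


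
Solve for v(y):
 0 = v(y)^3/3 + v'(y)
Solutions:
 v(y) = -sqrt(6)*sqrt(-1/(C1 - y))/2
 v(y) = sqrt(6)*sqrt(-1/(C1 - y))/2


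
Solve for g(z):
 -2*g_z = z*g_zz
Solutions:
 g(z) = C1 + C2/z


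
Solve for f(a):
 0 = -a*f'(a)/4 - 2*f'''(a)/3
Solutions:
 f(a) = C1 + Integral(C2*airyai(-3^(1/3)*a/2) + C3*airybi(-3^(1/3)*a/2), a)


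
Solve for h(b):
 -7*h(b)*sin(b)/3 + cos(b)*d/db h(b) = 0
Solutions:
 h(b) = C1/cos(b)^(7/3)


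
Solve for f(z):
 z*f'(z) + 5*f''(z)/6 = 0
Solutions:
 f(z) = C1 + C2*erf(sqrt(15)*z/5)


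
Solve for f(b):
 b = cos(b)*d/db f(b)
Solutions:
 f(b) = C1 + Integral(b/cos(b), b)


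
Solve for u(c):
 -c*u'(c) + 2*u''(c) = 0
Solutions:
 u(c) = C1 + C2*erfi(c/2)


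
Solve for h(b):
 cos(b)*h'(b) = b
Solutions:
 h(b) = C1 + Integral(b/cos(b), b)


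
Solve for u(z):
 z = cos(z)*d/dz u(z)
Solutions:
 u(z) = C1 + Integral(z/cos(z), z)


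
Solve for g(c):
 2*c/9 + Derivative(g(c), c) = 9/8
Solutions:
 g(c) = C1 - c^2/9 + 9*c/8


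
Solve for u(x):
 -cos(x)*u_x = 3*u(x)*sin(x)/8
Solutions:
 u(x) = C1*cos(x)^(3/8)


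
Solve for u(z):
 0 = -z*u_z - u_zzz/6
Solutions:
 u(z) = C1 + Integral(C2*airyai(-6^(1/3)*z) + C3*airybi(-6^(1/3)*z), z)


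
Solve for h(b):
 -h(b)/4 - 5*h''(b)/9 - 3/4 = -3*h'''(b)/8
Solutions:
 h(b) = C1*exp(b*(-(243*sqrt(915441) + 241147)^(1/3) - 1600/(243*sqrt(915441) + 241147)^(1/3) + 80)/162)*sin(sqrt(3)*b*(-(243*sqrt(915441) + 241147)^(1/3) + 1600/(243*sqrt(915441) + 241147)^(1/3))/162) + C2*exp(b*(-(243*sqrt(915441) + 241147)^(1/3) - 1600/(243*sqrt(915441) + 241147)^(1/3) + 80)/162)*cos(sqrt(3)*b*(-(243*sqrt(915441) + 241147)^(1/3) + 1600/(243*sqrt(915441) + 241147)^(1/3))/162) + C3*exp(b*(1600/(243*sqrt(915441) + 241147)^(1/3) + 40 + (243*sqrt(915441) + 241147)^(1/3))/81) - 3


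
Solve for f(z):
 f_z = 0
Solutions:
 f(z) = C1


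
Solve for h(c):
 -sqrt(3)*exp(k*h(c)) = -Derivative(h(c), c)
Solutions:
 h(c) = Piecewise((log(-1/(C1*k + sqrt(3)*c*k))/k, Ne(k, 0)), (nan, True))
 h(c) = Piecewise((C1 + sqrt(3)*c, Eq(k, 0)), (nan, True))


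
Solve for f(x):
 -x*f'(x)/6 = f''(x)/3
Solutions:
 f(x) = C1 + C2*erf(x/2)


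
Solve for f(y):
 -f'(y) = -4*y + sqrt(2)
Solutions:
 f(y) = C1 + 2*y^2 - sqrt(2)*y


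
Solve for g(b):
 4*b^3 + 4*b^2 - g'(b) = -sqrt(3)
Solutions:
 g(b) = C1 + b^4 + 4*b^3/3 + sqrt(3)*b


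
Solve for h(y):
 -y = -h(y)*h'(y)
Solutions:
 h(y) = -sqrt(C1 + y^2)
 h(y) = sqrt(C1 + y^2)


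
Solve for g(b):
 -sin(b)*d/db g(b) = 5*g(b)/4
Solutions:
 g(b) = C1*(cos(b) + 1)^(5/8)/(cos(b) - 1)^(5/8)


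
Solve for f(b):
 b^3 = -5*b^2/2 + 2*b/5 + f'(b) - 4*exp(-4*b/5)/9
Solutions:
 f(b) = C1 + b^4/4 + 5*b^3/6 - b^2/5 - 5*exp(-4*b/5)/9


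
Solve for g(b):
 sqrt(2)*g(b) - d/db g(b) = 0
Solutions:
 g(b) = C1*exp(sqrt(2)*b)


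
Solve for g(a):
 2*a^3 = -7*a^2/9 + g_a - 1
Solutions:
 g(a) = C1 + a^4/2 + 7*a^3/27 + a


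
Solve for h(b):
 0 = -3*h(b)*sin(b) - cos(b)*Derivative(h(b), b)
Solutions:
 h(b) = C1*cos(b)^3


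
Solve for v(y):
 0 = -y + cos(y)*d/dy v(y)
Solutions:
 v(y) = C1 + Integral(y/cos(y), y)


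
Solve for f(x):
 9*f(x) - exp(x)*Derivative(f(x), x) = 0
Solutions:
 f(x) = C1*exp(-9*exp(-x))


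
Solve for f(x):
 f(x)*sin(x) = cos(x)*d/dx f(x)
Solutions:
 f(x) = C1/cos(x)


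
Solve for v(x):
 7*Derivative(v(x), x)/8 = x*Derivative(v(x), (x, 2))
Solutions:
 v(x) = C1 + C2*x^(15/8)


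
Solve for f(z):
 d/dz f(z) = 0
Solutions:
 f(z) = C1


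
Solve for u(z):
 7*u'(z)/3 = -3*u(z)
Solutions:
 u(z) = C1*exp(-9*z/7)


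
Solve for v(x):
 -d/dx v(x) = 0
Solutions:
 v(x) = C1


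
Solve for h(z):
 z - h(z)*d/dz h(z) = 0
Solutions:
 h(z) = -sqrt(C1 + z^2)
 h(z) = sqrt(C1 + z^2)


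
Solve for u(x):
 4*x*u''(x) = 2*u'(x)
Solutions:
 u(x) = C1 + C2*x^(3/2)


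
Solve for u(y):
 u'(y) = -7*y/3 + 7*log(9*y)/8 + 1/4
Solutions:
 u(y) = C1 - 7*y^2/6 + 7*y*log(y)/8 - 5*y/8 + 7*y*log(3)/4


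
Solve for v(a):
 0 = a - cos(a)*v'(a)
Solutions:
 v(a) = C1 + Integral(a/cos(a), a)


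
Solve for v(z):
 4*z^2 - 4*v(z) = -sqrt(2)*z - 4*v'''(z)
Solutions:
 v(z) = C3*exp(z) + z^2 + sqrt(2)*z/4 + (C1*sin(sqrt(3)*z/2) + C2*cos(sqrt(3)*z/2))*exp(-z/2)


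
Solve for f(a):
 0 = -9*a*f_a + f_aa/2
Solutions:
 f(a) = C1 + C2*erfi(3*a)


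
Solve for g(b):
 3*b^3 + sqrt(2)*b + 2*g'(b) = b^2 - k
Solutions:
 g(b) = C1 - 3*b^4/8 + b^3/6 - sqrt(2)*b^2/4 - b*k/2


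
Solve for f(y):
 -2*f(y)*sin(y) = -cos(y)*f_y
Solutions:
 f(y) = C1/cos(y)^2


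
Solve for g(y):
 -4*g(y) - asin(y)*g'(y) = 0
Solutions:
 g(y) = C1*exp(-4*Integral(1/asin(y), y))


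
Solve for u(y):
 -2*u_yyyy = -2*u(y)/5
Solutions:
 u(y) = C1*exp(-5^(3/4)*y/5) + C2*exp(5^(3/4)*y/5) + C3*sin(5^(3/4)*y/5) + C4*cos(5^(3/4)*y/5)
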